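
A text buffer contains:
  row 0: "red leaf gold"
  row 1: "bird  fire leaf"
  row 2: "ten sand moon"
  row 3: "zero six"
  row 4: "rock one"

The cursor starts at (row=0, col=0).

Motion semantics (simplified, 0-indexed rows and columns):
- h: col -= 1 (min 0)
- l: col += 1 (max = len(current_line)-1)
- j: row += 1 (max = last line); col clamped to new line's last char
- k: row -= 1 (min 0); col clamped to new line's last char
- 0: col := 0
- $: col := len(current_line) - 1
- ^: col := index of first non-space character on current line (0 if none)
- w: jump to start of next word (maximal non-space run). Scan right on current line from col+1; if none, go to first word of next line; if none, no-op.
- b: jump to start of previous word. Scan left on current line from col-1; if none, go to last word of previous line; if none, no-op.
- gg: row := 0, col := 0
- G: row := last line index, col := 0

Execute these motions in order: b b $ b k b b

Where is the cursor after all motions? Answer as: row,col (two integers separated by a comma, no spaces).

Answer: 0,0

Derivation:
After 1 (b): row=0 col=0 char='r'
After 2 (b): row=0 col=0 char='r'
After 3 ($): row=0 col=12 char='d'
After 4 (b): row=0 col=9 char='g'
After 5 (k): row=0 col=9 char='g'
After 6 (b): row=0 col=4 char='l'
After 7 (b): row=0 col=0 char='r'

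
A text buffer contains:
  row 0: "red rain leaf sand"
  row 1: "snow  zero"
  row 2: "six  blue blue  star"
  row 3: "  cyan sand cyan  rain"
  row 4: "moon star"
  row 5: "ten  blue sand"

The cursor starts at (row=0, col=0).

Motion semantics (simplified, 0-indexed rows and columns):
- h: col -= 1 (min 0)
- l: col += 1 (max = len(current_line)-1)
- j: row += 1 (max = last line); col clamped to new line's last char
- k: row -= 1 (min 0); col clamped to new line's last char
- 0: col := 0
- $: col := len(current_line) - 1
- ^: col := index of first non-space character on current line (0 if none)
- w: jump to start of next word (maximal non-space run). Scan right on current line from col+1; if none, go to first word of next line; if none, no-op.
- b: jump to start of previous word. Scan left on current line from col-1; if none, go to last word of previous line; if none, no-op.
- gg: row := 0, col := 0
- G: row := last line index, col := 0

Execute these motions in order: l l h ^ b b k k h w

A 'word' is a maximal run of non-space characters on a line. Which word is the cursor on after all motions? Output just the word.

Answer: rain

Derivation:
After 1 (l): row=0 col=1 char='e'
After 2 (l): row=0 col=2 char='d'
After 3 (h): row=0 col=1 char='e'
After 4 (^): row=0 col=0 char='r'
After 5 (b): row=0 col=0 char='r'
After 6 (b): row=0 col=0 char='r'
After 7 (k): row=0 col=0 char='r'
After 8 (k): row=0 col=0 char='r'
After 9 (h): row=0 col=0 char='r'
After 10 (w): row=0 col=4 char='r'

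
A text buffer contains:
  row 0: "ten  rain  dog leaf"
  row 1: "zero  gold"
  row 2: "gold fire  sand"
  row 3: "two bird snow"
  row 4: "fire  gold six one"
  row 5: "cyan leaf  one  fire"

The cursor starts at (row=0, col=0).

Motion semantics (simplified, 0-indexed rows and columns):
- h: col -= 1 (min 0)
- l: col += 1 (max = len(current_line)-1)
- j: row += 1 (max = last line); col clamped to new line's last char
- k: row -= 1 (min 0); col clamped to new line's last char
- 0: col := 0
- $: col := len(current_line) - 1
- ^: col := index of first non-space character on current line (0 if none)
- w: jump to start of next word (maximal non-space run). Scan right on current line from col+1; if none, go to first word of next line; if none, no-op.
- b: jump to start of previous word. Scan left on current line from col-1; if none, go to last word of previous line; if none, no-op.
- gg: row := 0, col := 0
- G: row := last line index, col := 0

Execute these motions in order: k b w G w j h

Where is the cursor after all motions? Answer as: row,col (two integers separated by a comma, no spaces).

Answer: 5,4

Derivation:
After 1 (k): row=0 col=0 char='t'
After 2 (b): row=0 col=0 char='t'
After 3 (w): row=0 col=5 char='r'
After 4 (G): row=5 col=0 char='c'
After 5 (w): row=5 col=5 char='l'
After 6 (j): row=5 col=5 char='l'
After 7 (h): row=5 col=4 char='_'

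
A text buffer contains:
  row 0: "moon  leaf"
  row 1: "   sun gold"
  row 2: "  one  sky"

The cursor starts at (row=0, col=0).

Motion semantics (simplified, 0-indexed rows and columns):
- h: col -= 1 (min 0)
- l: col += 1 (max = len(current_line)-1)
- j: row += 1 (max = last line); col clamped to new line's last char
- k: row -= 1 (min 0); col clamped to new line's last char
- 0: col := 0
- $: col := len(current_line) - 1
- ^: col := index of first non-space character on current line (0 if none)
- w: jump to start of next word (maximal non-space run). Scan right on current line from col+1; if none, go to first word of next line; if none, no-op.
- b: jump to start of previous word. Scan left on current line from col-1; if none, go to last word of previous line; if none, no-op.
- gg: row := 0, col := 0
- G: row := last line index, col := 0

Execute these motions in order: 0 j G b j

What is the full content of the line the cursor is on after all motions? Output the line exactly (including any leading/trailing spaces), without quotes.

Answer:   one  sky

Derivation:
After 1 (0): row=0 col=0 char='m'
After 2 (j): row=1 col=0 char='_'
After 3 (G): row=2 col=0 char='_'
After 4 (b): row=1 col=7 char='g'
After 5 (j): row=2 col=7 char='s'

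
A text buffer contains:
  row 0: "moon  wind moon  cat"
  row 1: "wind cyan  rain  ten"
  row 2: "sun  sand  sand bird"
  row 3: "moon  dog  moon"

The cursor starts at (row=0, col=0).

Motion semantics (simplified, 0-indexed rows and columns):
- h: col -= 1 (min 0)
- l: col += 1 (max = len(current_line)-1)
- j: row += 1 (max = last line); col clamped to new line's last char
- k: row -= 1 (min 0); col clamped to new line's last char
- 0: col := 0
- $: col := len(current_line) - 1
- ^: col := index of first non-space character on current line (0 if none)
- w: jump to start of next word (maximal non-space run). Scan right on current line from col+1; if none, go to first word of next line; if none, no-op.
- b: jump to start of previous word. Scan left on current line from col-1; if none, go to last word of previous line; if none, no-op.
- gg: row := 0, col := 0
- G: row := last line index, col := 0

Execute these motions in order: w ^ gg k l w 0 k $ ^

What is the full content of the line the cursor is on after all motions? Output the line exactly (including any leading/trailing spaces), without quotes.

Answer: moon  wind moon  cat

Derivation:
After 1 (w): row=0 col=6 char='w'
After 2 (^): row=0 col=0 char='m'
After 3 (gg): row=0 col=0 char='m'
After 4 (k): row=0 col=0 char='m'
After 5 (l): row=0 col=1 char='o'
After 6 (w): row=0 col=6 char='w'
After 7 (0): row=0 col=0 char='m'
After 8 (k): row=0 col=0 char='m'
After 9 ($): row=0 col=19 char='t'
After 10 (^): row=0 col=0 char='m'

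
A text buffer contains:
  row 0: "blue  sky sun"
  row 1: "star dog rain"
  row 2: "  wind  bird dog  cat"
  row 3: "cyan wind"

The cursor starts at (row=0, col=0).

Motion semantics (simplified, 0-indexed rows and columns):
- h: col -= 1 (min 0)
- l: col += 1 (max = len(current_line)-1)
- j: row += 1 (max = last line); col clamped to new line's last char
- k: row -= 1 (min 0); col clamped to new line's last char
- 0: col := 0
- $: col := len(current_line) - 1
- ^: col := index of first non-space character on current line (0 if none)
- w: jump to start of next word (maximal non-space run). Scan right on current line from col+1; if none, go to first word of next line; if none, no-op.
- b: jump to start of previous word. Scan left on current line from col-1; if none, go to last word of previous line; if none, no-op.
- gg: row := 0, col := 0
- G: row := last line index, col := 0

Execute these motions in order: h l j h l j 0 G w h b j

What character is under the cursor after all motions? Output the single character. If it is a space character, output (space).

After 1 (h): row=0 col=0 char='b'
After 2 (l): row=0 col=1 char='l'
After 3 (j): row=1 col=1 char='t'
After 4 (h): row=1 col=0 char='s'
After 5 (l): row=1 col=1 char='t'
After 6 (j): row=2 col=1 char='_'
After 7 (0): row=2 col=0 char='_'
After 8 (G): row=3 col=0 char='c'
After 9 (w): row=3 col=5 char='w'
After 10 (h): row=3 col=4 char='_'
After 11 (b): row=3 col=0 char='c'
After 12 (j): row=3 col=0 char='c'

Answer: c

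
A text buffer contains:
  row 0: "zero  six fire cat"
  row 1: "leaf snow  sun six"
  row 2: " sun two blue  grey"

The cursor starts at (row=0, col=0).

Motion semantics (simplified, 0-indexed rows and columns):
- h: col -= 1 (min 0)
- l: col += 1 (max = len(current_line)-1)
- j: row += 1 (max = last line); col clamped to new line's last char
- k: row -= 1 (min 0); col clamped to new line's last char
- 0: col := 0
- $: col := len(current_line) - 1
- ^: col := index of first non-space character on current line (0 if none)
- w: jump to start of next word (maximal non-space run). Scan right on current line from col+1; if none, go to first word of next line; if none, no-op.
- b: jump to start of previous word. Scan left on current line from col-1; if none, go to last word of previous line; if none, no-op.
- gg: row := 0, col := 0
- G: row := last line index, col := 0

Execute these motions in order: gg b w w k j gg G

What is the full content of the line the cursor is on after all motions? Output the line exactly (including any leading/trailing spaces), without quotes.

Answer:  sun two blue  grey

Derivation:
After 1 (gg): row=0 col=0 char='z'
After 2 (b): row=0 col=0 char='z'
After 3 (w): row=0 col=6 char='s'
After 4 (w): row=0 col=10 char='f'
After 5 (k): row=0 col=10 char='f'
After 6 (j): row=1 col=10 char='_'
After 7 (gg): row=0 col=0 char='z'
After 8 (G): row=2 col=0 char='_'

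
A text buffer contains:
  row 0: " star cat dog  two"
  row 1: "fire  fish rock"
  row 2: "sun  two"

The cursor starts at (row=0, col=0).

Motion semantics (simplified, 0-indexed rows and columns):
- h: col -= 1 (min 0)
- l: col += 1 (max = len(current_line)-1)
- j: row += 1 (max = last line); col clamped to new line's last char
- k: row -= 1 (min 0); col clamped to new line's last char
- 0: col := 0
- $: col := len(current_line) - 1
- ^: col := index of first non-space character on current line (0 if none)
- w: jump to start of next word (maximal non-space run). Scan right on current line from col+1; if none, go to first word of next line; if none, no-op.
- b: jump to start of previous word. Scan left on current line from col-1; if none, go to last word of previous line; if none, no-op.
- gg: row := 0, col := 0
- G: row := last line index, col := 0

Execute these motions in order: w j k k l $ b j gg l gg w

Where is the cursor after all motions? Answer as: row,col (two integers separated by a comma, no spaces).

After 1 (w): row=0 col=1 char='s'
After 2 (j): row=1 col=1 char='i'
After 3 (k): row=0 col=1 char='s'
After 4 (k): row=0 col=1 char='s'
After 5 (l): row=0 col=2 char='t'
After 6 ($): row=0 col=17 char='o'
After 7 (b): row=0 col=15 char='t'
After 8 (j): row=1 col=14 char='k'
After 9 (gg): row=0 col=0 char='_'
After 10 (l): row=0 col=1 char='s'
After 11 (gg): row=0 col=0 char='_'
After 12 (w): row=0 col=1 char='s'

Answer: 0,1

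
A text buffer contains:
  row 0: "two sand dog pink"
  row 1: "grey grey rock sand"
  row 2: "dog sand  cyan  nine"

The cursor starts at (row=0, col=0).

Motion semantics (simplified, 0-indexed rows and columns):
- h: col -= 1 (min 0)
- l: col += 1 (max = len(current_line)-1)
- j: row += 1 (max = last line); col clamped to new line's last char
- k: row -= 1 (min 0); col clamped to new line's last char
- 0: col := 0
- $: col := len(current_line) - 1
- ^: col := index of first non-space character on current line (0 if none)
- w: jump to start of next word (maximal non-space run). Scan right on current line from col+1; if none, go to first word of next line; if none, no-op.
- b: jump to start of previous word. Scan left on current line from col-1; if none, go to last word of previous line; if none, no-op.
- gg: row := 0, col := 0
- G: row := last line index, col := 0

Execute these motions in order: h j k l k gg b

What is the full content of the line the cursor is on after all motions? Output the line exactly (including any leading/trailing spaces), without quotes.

After 1 (h): row=0 col=0 char='t'
After 2 (j): row=1 col=0 char='g'
After 3 (k): row=0 col=0 char='t'
After 4 (l): row=0 col=1 char='w'
After 5 (k): row=0 col=1 char='w'
After 6 (gg): row=0 col=0 char='t'
After 7 (b): row=0 col=0 char='t'

Answer: two sand dog pink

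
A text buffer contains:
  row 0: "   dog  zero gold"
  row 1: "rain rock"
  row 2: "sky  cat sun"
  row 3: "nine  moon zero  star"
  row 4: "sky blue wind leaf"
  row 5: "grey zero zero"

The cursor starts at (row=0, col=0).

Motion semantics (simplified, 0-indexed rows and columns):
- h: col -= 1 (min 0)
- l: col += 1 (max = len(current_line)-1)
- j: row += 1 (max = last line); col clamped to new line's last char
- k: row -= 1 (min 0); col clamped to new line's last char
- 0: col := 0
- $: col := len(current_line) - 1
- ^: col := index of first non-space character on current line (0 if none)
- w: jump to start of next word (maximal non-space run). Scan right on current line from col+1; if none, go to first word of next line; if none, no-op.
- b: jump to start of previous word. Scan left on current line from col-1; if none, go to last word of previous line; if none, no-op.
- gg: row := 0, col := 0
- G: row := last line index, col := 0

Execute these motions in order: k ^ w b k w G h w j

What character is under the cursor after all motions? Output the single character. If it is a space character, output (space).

After 1 (k): row=0 col=0 char='_'
After 2 (^): row=0 col=3 char='d'
After 3 (w): row=0 col=8 char='z'
After 4 (b): row=0 col=3 char='d'
After 5 (k): row=0 col=3 char='d'
After 6 (w): row=0 col=8 char='z'
After 7 (G): row=5 col=0 char='g'
After 8 (h): row=5 col=0 char='g'
After 9 (w): row=5 col=5 char='z'
After 10 (j): row=5 col=5 char='z'

Answer: z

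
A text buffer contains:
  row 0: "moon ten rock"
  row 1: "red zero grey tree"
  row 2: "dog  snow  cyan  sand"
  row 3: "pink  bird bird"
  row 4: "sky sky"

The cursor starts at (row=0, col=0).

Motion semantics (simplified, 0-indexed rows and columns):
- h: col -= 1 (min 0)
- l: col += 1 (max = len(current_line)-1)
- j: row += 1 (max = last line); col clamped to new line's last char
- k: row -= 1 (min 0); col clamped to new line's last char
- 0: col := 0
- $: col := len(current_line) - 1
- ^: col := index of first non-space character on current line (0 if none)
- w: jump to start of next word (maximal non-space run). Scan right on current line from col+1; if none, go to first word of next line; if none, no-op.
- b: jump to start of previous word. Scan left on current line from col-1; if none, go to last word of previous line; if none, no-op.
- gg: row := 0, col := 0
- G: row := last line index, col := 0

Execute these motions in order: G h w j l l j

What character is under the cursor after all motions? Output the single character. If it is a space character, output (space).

Answer: y

Derivation:
After 1 (G): row=4 col=0 char='s'
After 2 (h): row=4 col=0 char='s'
After 3 (w): row=4 col=4 char='s'
After 4 (j): row=4 col=4 char='s'
After 5 (l): row=4 col=5 char='k'
After 6 (l): row=4 col=6 char='y'
After 7 (j): row=4 col=6 char='y'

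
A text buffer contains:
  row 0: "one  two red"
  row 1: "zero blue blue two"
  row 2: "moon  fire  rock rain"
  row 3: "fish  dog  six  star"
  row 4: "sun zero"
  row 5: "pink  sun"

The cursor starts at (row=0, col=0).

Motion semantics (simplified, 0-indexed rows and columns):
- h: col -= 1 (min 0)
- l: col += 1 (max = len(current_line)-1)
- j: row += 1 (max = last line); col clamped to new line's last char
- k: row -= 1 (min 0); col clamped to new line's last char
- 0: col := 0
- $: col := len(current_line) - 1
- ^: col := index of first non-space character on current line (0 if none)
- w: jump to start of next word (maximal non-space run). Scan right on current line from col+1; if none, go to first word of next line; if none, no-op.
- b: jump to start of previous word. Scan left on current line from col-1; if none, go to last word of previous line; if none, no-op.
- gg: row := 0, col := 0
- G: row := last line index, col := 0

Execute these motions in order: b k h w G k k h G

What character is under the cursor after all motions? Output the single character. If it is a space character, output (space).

After 1 (b): row=0 col=0 char='o'
After 2 (k): row=0 col=0 char='o'
After 3 (h): row=0 col=0 char='o'
After 4 (w): row=0 col=5 char='t'
After 5 (G): row=5 col=0 char='p'
After 6 (k): row=4 col=0 char='s'
After 7 (k): row=3 col=0 char='f'
After 8 (h): row=3 col=0 char='f'
After 9 (G): row=5 col=0 char='p'

Answer: p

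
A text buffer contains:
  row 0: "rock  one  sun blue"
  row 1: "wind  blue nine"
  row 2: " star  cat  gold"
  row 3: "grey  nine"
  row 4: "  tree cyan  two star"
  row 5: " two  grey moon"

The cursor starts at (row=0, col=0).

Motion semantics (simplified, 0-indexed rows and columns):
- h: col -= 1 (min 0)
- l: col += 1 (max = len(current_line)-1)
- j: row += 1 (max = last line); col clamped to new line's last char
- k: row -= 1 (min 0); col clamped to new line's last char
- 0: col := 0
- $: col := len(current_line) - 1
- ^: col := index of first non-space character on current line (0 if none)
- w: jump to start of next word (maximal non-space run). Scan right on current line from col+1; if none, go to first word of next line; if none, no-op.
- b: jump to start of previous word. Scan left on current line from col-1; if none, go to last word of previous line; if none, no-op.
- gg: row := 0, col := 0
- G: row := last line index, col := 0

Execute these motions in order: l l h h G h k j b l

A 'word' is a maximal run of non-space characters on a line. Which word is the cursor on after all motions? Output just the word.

Answer: star

Derivation:
After 1 (l): row=0 col=1 char='o'
After 2 (l): row=0 col=2 char='c'
After 3 (h): row=0 col=1 char='o'
After 4 (h): row=0 col=0 char='r'
After 5 (G): row=5 col=0 char='_'
After 6 (h): row=5 col=0 char='_'
After 7 (k): row=4 col=0 char='_'
After 8 (j): row=5 col=0 char='_'
After 9 (b): row=4 col=17 char='s'
After 10 (l): row=4 col=18 char='t'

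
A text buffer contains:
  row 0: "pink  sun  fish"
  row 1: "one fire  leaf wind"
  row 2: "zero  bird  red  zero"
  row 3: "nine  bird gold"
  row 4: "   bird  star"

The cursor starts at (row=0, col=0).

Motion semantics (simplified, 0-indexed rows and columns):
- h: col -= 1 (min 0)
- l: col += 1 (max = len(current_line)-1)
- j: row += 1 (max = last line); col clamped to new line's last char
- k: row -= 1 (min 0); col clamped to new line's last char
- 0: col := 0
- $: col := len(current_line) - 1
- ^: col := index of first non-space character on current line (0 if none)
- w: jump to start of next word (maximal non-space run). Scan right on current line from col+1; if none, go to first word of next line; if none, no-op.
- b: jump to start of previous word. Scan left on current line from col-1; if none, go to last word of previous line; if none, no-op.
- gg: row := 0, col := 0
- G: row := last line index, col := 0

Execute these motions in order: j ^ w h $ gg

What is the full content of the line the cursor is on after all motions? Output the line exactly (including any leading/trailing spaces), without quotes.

After 1 (j): row=1 col=0 char='o'
After 2 (^): row=1 col=0 char='o'
After 3 (w): row=1 col=4 char='f'
After 4 (h): row=1 col=3 char='_'
After 5 ($): row=1 col=18 char='d'
After 6 (gg): row=0 col=0 char='p'

Answer: pink  sun  fish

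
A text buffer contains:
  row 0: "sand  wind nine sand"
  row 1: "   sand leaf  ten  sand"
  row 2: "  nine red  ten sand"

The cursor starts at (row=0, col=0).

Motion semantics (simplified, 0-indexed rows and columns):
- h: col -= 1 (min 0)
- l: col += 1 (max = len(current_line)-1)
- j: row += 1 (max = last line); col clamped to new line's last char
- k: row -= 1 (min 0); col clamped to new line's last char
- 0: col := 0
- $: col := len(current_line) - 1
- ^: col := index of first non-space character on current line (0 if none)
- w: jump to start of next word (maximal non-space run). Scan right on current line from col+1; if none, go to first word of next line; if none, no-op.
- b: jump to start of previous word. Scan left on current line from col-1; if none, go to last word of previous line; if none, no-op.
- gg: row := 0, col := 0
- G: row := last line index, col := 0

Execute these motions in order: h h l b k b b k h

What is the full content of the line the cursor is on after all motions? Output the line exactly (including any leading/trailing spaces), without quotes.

After 1 (h): row=0 col=0 char='s'
After 2 (h): row=0 col=0 char='s'
After 3 (l): row=0 col=1 char='a'
After 4 (b): row=0 col=0 char='s'
After 5 (k): row=0 col=0 char='s'
After 6 (b): row=0 col=0 char='s'
After 7 (b): row=0 col=0 char='s'
After 8 (k): row=0 col=0 char='s'
After 9 (h): row=0 col=0 char='s'

Answer: sand  wind nine sand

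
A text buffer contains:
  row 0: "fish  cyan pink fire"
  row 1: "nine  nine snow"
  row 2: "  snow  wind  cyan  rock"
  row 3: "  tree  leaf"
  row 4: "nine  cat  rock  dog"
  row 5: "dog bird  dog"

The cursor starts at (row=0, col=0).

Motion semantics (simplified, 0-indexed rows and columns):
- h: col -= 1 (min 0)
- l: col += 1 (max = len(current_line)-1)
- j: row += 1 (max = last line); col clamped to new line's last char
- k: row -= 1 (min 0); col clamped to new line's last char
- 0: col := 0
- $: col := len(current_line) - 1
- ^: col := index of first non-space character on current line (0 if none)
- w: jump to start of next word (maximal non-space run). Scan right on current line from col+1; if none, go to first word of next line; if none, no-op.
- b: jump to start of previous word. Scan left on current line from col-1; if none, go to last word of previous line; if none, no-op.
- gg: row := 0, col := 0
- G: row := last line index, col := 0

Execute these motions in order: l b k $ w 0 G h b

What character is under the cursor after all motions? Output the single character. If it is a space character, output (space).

Answer: d

Derivation:
After 1 (l): row=0 col=1 char='i'
After 2 (b): row=0 col=0 char='f'
After 3 (k): row=0 col=0 char='f'
After 4 ($): row=0 col=19 char='e'
After 5 (w): row=1 col=0 char='n'
After 6 (0): row=1 col=0 char='n'
After 7 (G): row=5 col=0 char='d'
After 8 (h): row=5 col=0 char='d'
After 9 (b): row=4 col=17 char='d'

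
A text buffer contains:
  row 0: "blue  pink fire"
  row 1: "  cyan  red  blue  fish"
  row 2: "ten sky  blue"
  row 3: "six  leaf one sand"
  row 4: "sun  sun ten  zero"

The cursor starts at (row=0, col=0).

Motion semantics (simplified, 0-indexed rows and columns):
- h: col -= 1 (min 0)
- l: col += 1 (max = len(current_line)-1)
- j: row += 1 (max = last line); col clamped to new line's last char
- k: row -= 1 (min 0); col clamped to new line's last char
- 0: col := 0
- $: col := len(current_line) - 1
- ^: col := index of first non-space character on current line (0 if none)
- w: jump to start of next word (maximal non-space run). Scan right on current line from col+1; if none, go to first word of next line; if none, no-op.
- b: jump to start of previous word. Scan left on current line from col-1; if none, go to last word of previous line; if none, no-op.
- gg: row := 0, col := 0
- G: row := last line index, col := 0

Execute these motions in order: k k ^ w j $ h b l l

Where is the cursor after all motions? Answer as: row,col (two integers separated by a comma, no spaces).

After 1 (k): row=0 col=0 char='b'
After 2 (k): row=0 col=0 char='b'
After 3 (^): row=0 col=0 char='b'
After 4 (w): row=0 col=6 char='p'
After 5 (j): row=1 col=6 char='_'
After 6 ($): row=1 col=22 char='h'
After 7 (h): row=1 col=21 char='s'
After 8 (b): row=1 col=19 char='f'
After 9 (l): row=1 col=20 char='i'
After 10 (l): row=1 col=21 char='s'

Answer: 1,21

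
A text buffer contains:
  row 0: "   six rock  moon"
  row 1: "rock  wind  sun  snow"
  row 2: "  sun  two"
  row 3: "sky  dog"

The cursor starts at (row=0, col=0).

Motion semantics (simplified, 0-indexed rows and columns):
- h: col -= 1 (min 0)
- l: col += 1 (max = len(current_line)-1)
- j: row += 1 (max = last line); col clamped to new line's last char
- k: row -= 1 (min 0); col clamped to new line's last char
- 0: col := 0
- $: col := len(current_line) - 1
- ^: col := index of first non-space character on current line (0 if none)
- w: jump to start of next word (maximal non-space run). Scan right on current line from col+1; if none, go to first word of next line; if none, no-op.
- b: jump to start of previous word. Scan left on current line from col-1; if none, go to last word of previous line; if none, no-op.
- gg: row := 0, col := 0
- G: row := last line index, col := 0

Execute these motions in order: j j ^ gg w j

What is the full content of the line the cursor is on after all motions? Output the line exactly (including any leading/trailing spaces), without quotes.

Answer: rock  wind  sun  snow

Derivation:
After 1 (j): row=1 col=0 char='r'
After 2 (j): row=2 col=0 char='_'
After 3 (^): row=2 col=2 char='s'
After 4 (gg): row=0 col=0 char='_'
After 5 (w): row=0 col=3 char='s'
After 6 (j): row=1 col=3 char='k'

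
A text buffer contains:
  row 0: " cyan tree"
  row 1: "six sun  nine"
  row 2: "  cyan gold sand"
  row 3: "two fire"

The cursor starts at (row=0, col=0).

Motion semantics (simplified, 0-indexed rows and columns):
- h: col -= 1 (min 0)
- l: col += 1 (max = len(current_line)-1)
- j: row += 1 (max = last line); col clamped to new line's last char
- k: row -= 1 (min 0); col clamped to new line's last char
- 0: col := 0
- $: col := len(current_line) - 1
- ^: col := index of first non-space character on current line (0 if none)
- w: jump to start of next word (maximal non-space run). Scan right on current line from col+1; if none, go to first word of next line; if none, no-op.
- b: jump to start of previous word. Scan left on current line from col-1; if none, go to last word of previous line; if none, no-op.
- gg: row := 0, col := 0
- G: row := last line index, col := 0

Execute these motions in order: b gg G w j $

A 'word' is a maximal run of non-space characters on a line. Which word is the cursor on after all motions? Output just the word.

After 1 (b): row=0 col=0 char='_'
After 2 (gg): row=0 col=0 char='_'
After 3 (G): row=3 col=0 char='t'
After 4 (w): row=3 col=4 char='f'
After 5 (j): row=3 col=4 char='f'
After 6 ($): row=3 col=7 char='e'

Answer: fire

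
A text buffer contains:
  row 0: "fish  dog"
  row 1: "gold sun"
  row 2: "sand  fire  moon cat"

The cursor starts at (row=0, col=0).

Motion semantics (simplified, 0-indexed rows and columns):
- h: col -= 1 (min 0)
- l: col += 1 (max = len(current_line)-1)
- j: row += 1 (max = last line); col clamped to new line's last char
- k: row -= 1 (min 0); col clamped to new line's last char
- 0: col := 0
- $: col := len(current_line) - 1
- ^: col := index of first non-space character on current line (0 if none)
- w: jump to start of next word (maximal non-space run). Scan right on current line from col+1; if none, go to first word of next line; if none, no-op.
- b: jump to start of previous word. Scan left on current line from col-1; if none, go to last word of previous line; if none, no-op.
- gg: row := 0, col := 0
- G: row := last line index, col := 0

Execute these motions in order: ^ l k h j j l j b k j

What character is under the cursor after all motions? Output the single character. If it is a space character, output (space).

Answer: s

Derivation:
After 1 (^): row=0 col=0 char='f'
After 2 (l): row=0 col=1 char='i'
After 3 (k): row=0 col=1 char='i'
After 4 (h): row=0 col=0 char='f'
After 5 (j): row=1 col=0 char='g'
After 6 (j): row=2 col=0 char='s'
After 7 (l): row=2 col=1 char='a'
After 8 (j): row=2 col=1 char='a'
After 9 (b): row=2 col=0 char='s'
After 10 (k): row=1 col=0 char='g'
After 11 (j): row=2 col=0 char='s'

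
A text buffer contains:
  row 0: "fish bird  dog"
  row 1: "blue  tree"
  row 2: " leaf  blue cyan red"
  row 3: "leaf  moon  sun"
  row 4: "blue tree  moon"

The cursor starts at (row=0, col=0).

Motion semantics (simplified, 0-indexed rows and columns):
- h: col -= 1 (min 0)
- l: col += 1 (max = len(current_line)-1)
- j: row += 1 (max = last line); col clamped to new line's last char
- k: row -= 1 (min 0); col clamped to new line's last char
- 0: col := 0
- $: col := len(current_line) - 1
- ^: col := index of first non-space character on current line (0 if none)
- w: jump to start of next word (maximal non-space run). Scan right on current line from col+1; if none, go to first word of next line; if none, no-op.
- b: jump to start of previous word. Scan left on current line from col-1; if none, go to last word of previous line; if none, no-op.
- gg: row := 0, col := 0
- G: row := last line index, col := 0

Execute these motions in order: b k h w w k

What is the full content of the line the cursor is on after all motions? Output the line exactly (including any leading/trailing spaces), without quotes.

After 1 (b): row=0 col=0 char='f'
After 2 (k): row=0 col=0 char='f'
After 3 (h): row=0 col=0 char='f'
After 4 (w): row=0 col=5 char='b'
After 5 (w): row=0 col=11 char='d'
After 6 (k): row=0 col=11 char='d'

Answer: fish bird  dog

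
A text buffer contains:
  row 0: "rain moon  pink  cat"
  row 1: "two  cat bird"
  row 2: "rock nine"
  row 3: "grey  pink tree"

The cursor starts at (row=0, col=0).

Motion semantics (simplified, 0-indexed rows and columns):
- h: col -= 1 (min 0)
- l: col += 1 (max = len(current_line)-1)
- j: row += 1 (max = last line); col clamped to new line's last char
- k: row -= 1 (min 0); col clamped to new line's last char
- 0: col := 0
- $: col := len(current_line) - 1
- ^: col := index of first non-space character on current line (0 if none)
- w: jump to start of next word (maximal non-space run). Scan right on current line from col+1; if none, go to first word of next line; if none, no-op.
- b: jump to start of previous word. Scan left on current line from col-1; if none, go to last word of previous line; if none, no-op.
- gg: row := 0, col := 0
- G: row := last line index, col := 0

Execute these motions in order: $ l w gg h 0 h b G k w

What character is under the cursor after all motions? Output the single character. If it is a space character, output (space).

After 1 ($): row=0 col=19 char='t'
After 2 (l): row=0 col=19 char='t'
After 3 (w): row=1 col=0 char='t'
After 4 (gg): row=0 col=0 char='r'
After 5 (h): row=0 col=0 char='r'
After 6 (0): row=0 col=0 char='r'
After 7 (h): row=0 col=0 char='r'
After 8 (b): row=0 col=0 char='r'
After 9 (G): row=3 col=0 char='g'
After 10 (k): row=2 col=0 char='r'
After 11 (w): row=2 col=5 char='n'

Answer: n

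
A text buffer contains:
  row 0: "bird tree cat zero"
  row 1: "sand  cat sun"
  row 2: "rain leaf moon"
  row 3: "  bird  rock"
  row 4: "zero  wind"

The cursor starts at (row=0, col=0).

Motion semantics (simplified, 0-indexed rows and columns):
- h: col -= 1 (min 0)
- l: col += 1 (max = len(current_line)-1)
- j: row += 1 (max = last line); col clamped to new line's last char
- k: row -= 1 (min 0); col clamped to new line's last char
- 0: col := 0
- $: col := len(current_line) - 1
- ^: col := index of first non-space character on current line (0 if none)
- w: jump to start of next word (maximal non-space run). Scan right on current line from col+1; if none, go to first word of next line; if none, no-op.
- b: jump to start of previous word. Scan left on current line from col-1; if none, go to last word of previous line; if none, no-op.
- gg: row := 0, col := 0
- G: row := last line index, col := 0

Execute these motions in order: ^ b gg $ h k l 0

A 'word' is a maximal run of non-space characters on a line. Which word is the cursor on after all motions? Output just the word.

After 1 (^): row=0 col=0 char='b'
After 2 (b): row=0 col=0 char='b'
After 3 (gg): row=0 col=0 char='b'
After 4 ($): row=0 col=17 char='o'
After 5 (h): row=0 col=16 char='r'
After 6 (k): row=0 col=16 char='r'
After 7 (l): row=0 col=17 char='o'
After 8 (0): row=0 col=0 char='b'

Answer: bird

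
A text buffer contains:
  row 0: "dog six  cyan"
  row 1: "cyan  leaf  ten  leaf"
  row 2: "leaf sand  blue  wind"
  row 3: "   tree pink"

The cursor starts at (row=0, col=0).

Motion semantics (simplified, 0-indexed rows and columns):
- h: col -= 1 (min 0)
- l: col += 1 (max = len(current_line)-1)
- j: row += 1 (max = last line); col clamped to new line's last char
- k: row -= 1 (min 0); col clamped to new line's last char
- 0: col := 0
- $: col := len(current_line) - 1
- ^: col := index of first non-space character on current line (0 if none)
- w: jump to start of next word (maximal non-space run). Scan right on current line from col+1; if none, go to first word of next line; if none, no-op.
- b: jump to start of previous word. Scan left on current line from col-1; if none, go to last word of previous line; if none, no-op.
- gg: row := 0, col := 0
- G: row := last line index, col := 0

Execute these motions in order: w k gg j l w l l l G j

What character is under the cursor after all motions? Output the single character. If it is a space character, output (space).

After 1 (w): row=0 col=4 char='s'
After 2 (k): row=0 col=4 char='s'
After 3 (gg): row=0 col=0 char='d'
After 4 (j): row=1 col=0 char='c'
After 5 (l): row=1 col=1 char='y'
After 6 (w): row=1 col=6 char='l'
After 7 (l): row=1 col=7 char='e'
After 8 (l): row=1 col=8 char='a'
After 9 (l): row=1 col=9 char='f'
After 10 (G): row=3 col=0 char='_'
After 11 (j): row=3 col=0 char='_'

Answer: (space)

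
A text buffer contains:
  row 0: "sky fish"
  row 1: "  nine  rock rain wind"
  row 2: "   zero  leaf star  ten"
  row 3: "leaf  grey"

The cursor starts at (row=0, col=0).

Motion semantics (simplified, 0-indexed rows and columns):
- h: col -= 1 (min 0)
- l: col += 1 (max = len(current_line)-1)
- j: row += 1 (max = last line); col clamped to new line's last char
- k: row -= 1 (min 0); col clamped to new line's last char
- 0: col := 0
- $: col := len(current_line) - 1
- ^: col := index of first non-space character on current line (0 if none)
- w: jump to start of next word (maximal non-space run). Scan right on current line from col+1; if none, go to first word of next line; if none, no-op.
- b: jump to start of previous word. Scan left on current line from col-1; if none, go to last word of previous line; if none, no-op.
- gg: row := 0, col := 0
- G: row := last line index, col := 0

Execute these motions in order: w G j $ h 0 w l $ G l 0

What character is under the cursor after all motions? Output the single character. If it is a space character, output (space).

Answer: l

Derivation:
After 1 (w): row=0 col=4 char='f'
After 2 (G): row=3 col=0 char='l'
After 3 (j): row=3 col=0 char='l'
After 4 ($): row=3 col=9 char='y'
After 5 (h): row=3 col=8 char='e'
After 6 (0): row=3 col=0 char='l'
After 7 (w): row=3 col=6 char='g'
After 8 (l): row=3 col=7 char='r'
After 9 ($): row=3 col=9 char='y'
After 10 (G): row=3 col=0 char='l'
After 11 (l): row=3 col=1 char='e'
After 12 (0): row=3 col=0 char='l'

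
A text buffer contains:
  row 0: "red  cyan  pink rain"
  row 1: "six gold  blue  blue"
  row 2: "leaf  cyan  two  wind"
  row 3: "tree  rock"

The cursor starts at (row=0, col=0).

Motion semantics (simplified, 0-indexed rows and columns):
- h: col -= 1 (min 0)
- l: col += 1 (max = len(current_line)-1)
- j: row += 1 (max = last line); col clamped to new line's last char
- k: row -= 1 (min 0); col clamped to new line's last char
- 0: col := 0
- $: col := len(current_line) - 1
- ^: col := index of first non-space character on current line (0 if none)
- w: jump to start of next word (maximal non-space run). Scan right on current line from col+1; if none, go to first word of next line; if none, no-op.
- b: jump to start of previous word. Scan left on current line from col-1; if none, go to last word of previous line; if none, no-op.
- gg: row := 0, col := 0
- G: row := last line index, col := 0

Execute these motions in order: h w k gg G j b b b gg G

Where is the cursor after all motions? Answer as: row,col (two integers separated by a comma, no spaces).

After 1 (h): row=0 col=0 char='r'
After 2 (w): row=0 col=5 char='c'
After 3 (k): row=0 col=5 char='c'
After 4 (gg): row=0 col=0 char='r'
After 5 (G): row=3 col=0 char='t'
After 6 (j): row=3 col=0 char='t'
After 7 (b): row=2 col=17 char='w'
After 8 (b): row=2 col=12 char='t'
After 9 (b): row=2 col=6 char='c'
After 10 (gg): row=0 col=0 char='r'
After 11 (G): row=3 col=0 char='t'

Answer: 3,0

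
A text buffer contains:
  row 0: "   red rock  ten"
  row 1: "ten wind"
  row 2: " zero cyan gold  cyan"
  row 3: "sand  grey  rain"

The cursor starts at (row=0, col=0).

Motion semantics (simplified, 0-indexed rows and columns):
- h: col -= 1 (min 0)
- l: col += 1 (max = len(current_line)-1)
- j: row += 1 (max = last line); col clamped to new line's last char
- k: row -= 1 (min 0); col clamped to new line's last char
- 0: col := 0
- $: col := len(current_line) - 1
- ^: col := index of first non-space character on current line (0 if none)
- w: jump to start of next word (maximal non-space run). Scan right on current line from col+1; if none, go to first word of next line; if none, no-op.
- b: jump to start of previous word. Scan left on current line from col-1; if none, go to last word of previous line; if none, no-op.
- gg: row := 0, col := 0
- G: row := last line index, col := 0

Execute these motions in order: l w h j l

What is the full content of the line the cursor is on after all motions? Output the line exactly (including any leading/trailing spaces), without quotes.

After 1 (l): row=0 col=1 char='_'
After 2 (w): row=0 col=3 char='r'
After 3 (h): row=0 col=2 char='_'
After 4 (j): row=1 col=2 char='n'
After 5 (l): row=1 col=3 char='_'

Answer: ten wind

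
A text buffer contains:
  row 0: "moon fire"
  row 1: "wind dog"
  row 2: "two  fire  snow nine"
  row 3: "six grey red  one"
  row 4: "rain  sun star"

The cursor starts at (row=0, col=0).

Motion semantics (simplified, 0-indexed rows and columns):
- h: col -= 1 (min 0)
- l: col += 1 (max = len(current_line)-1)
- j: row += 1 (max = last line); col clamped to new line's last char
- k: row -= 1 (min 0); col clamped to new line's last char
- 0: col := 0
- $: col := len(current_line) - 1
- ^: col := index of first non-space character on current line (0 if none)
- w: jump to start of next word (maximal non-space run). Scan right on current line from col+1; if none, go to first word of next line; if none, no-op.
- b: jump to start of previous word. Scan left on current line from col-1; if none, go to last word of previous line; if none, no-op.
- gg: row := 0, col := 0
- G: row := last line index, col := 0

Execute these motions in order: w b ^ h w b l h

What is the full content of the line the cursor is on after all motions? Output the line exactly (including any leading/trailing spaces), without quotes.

Answer: moon fire

Derivation:
After 1 (w): row=0 col=5 char='f'
After 2 (b): row=0 col=0 char='m'
After 3 (^): row=0 col=0 char='m'
After 4 (h): row=0 col=0 char='m'
After 5 (w): row=0 col=5 char='f'
After 6 (b): row=0 col=0 char='m'
After 7 (l): row=0 col=1 char='o'
After 8 (h): row=0 col=0 char='m'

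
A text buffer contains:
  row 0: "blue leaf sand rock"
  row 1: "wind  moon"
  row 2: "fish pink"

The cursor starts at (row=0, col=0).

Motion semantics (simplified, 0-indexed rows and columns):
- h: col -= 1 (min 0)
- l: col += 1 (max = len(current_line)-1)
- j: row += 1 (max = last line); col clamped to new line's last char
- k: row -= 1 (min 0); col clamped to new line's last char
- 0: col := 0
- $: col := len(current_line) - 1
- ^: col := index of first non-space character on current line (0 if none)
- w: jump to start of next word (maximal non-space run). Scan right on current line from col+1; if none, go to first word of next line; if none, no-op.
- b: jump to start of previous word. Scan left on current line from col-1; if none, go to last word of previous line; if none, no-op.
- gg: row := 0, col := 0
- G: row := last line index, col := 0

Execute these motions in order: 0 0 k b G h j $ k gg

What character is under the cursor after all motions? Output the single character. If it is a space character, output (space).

After 1 (0): row=0 col=0 char='b'
After 2 (0): row=0 col=0 char='b'
After 3 (k): row=0 col=0 char='b'
After 4 (b): row=0 col=0 char='b'
After 5 (G): row=2 col=0 char='f'
After 6 (h): row=2 col=0 char='f'
After 7 (j): row=2 col=0 char='f'
After 8 ($): row=2 col=8 char='k'
After 9 (k): row=1 col=8 char='o'
After 10 (gg): row=0 col=0 char='b'

Answer: b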